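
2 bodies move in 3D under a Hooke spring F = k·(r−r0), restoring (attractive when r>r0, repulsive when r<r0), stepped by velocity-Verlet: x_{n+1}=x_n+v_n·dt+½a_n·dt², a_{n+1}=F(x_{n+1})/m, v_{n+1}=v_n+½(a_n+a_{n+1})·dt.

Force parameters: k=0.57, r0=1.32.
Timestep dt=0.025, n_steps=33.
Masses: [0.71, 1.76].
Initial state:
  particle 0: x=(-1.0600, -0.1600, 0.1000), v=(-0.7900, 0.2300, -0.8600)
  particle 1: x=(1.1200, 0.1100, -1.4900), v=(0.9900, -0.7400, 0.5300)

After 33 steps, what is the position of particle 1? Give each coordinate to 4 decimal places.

(1.7825, -0.5001, -0.9843)

step 0: x0=(-1.0600, -0.1600, 0.1000) x1=(1.1200, 0.1100, -1.4900)
step 1: x0=(-1.0795, -0.1542, 0.0783) x1=(1.1446, 0.0915, -1.4767)
step 2: x0=(-1.0984, -0.1484, 0.0562) x1=(1.1690, 0.0729, -1.4632)
step 3: x0=(-1.1167, -0.1425, 0.0337) x1=(1.1932, 0.0544, -1.4495)
step 4: x0=(-1.1344, -0.1365, 0.0108) x1=(1.2171, 0.0358, -1.4357)
step 5: x0=(-1.1515, -0.1305, -0.0125) x1=(1.2408, 0.0172, -1.4217)
step 6: x0=(-1.1679, -0.1245, -0.0361) x1=(1.2642, -0.0014, -1.4076)
step 7: x0=(-1.1837, -0.1184, -0.0601) x1=(1.2874, -0.0201, -1.3934)
step 8: x0=(-1.1989, -0.1123, -0.0845) x1=(1.3103, -0.0387, -1.3790)
step 9: x0=(-1.2134, -0.1062, -0.1092) x1=(1.3329, -0.0573, -1.3644)
step 10: x0=(-1.2272, -0.1000, -0.1342) x1=(1.3553, -0.0760, -1.3497)
step 11: x0=(-1.2403, -0.0939, -0.1596) x1=(1.3773, -0.0947, -1.3349)
step 12: x0=(-1.2526, -0.0878, -0.1853) x1=(1.3991, -0.1133, -1.3200)
step 13: x0=(-1.2643, -0.0816, -0.2113) x1=(1.4206, -0.1320, -1.3049)
step 14: x0=(-1.2753, -0.0755, -0.2376) x1=(1.4418, -0.1506, -1.2898)
step 15: x0=(-1.2854, -0.0694, -0.2641) x1=(1.4627, -0.1693, -1.2744)
step 16: x0=(-1.2949, -0.0633, -0.2910) x1=(1.4833, -0.1879, -1.2590)
step 17: x0=(-1.3035, -0.0573, -0.3181) x1=(1.5036, -0.2065, -1.2435)
step 18: x0=(-1.3114, -0.0513, -0.3455) x1=(1.5235, -0.2251, -1.2279)
step 19: x0=(-1.3185, -0.0454, -0.3732) x1=(1.5432, -0.2437, -1.2122)
step 20: x0=(-1.3248, -0.0395, -0.4010) x1=(1.5625, -0.2622, -1.1963)
step 21: x0=(-1.3303, -0.0336, -0.4291) x1=(1.5815, -0.2808, -1.1804)
step 22: x0=(-1.3350, -0.0279, -0.4574) x1=(1.6001, -0.2993, -1.1644)
step 23: x0=(-1.3388, -0.0222, -0.4859) x1=(1.6185, -0.3177, -1.1484)
step 24: x0=(-1.3418, -0.0166, -0.5146) x1=(1.6365, -0.3362, -1.1322)
step 25: x0=(-1.3439, -0.0111, -0.5435) x1=(1.6541, -0.3546, -1.1160)
step 26: x0=(-1.3452, -0.0057, -0.5725) x1=(1.6714, -0.3729, -1.0997)
step 27: x0=(-1.3456, -0.0004, -0.6017) x1=(1.6883, -0.3913, -1.0834)
step 28: x0=(-1.3451, 0.0048, -0.6310) x1=(1.7049, -0.4095, -1.0669)
step 29: x0=(-1.3438, 0.0099, -0.6605) x1=(1.7212, -0.4278, -1.0505)
step 30: x0=(-1.3416, 0.0148, -0.6900) x1=(1.7371, -0.4459, -1.0340)
step 31: x0=(-1.3384, 0.0196, -0.7197) x1=(1.7526, -0.4641, -1.0174)
step 32: x0=(-1.3344, 0.0243, -0.7495) x1=(1.7677, -0.4821, -1.0009)
step 33: x0=(-1.3295, 0.0288, -0.7793) x1=(1.7825, -0.5001, -0.9843)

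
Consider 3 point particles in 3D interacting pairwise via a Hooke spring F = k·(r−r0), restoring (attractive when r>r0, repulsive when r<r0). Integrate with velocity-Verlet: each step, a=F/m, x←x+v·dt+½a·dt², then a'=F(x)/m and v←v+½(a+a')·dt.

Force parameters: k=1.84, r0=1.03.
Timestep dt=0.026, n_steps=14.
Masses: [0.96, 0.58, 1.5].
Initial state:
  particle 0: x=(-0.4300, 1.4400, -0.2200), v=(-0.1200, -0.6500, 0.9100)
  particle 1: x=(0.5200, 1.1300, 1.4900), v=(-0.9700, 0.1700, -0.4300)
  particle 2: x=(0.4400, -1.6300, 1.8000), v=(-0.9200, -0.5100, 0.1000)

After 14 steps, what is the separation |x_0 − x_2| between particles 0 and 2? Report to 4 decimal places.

2.8171

step 0: x0=(-0.4300, 1.4400, -0.2200) x1=(0.5200, 1.1300, 1.4900) x2=(0.4400, -1.6300, 1.8000)
step 1: x0=(-0.4324, 1.4216, -0.1949) x1=(0.4942, 1.1327, 1.4781) x2=(0.4158, -1.6416, 1.8019)
step 2: x0=(-0.4335, 1.4001, -0.1668) x1=(0.4674, 1.1320, 1.4651) x2=(0.3912, -1.6499, 1.8024)
step 3: x0=(-0.4332, 1.3755, -0.1360) x1=(0.4397, 1.1277, 1.4508) x2=(0.3661, -1.6550, 1.8016)
step 4: x0=(-0.4317, 1.3481, -0.1024) x1=(0.4110, 1.1199, 1.4356) x2=(0.3406, -1.6567, 1.7995)
step 5: x0=(-0.4291, 1.3177, -0.0663) x1=(0.3814, 1.1085, 1.4195) x2=(0.3147, -1.6552, 1.7960)
step 6: x0=(-0.4253, 1.2844, -0.0277) x1=(0.3511, 1.0936, 1.4026) x2=(0.2883, -1.6506, 1.7912)
step 7: x0=(-0.4205, 1.2484, 0.0133) x1=(0.3201, 1.0751, 1.3852) x2=(0.2616, -1.6427, 1.7852)
step 8: x0=(-0.4148, 1.2096, 0.0565) x1=(0.2884, 1.0531, 1.3672) x2=(0.2345, -1.6318, 1.7779)
step 9: x0=(-0.4082, 1.1683, 0.1018) x1=(0.2562, 1.0277, 1.3489) x2=(0.2070, -1.6178, 1.7694)
step 10: x0=(-0.4008, 1.1244, 0.1490) x1=(0.2236, 0.9988, 1.3305) x2=(0.1792, -1.6009, 1.7597)
step 11: x0=(-0.3927, 1.0780, 0.1980) x1=(0.1906, 0.9666, 1.3120) x2=(0.1511, -1.5812, 1.7489)
step 12: x0=(-0.3840, 1.0294, 0.2486) x1=(0.1573, 0.9311, 1.2936) x2=(0.1228, -1.5587, 1.7371)
step 13: x0=(-0.3748, 0.9785, 0.3007) x1=(0.1238, 0.8925, 1.2755) x2=(0.0942, -1.5336, 1.7242)
step 14: x0=(-0.3651, 0.9254, 0.3540) x1=(0.0902, 0.8509, 1.2579) x2=(0.0653, -1.5059, 1.7103)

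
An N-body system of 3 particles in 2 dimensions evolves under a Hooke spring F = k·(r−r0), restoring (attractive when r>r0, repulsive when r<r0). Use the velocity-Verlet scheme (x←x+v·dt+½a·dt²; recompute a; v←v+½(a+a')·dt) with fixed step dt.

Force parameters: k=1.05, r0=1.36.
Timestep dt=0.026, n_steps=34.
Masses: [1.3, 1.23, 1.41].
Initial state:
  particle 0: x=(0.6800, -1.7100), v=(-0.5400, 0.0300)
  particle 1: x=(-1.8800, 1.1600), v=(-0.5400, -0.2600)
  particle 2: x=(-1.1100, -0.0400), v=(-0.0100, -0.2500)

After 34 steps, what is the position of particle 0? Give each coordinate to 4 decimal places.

(-0.4115, -1.0357)

step 0: x0=(0.6800, -1.7100) x1=(-1.8800, 1.1600) x2=(-1.1100, -0.0400)
step 1: x0=(0.6653, -1.7085) x1=(-1.8936, 1.1527) x2=(-1.1101, -0.0467)
step 2: x0=(0.6493, -1.7056) x1=(-1.9061, 1.1443) x2=(-1.1098, -0.0537)
step 3: x0=(0.6319, -1.7013) x1=(-1.9177, 1.1348) x2=(-1.1091, -0.0610)
step 4: x0=(0.6132, -1.6956) x1=(-1.9284, 1.1242) x2=(-1.1081, -0.0687)
step 5: x0=(0.5933, -1.6886) x1=(-1.9380, 1.1125) x2=(-1.1067, -0.0767)
step 6: x0=(0.5721, -1.6802) x1=(-1.9467, 1.0997) x2=(-1.1050, -0.0849)
step 7: x0=(0.5496, -1.6705) x1=(-1.9544, 1.0859) x2=(-1.1030, -0.0935)
step 8: x0=(0.5259, -1.6595) x1=(-1.9612, 1.0710) x2=(-1.1006, -0.1024)
step 9: x0=(0.5009, -1.6472) x1=(-1.9671, 1.0551) x2=(-1.0980, -0.1115)
step 10: x0=(0.4748, -1.6336) x1=(-1.9720, 1.0381) x2=(-1.0951, -0.1209)
step 11: x0=(0.4476, -1.6188) x1=(-1.9760, 1.0202) x2=(-1.0919, -0.1305)
step 12: x0=(0.4192, -1.6029) x1=(-1.9791, 1.0012) x2=(-1.0885, -0.1404)
step 13: x0=(0.3897, -1.5858) x1=(-1.9813, 0.9813) x2=(-1.0848, -0.1505)
step 14: x0=(0.3591, -1.5675) x1=(-1.9827, 0.9605) x2=(-1.0809, -0.1608)
step 15: x0=(0.3275, -1.5482) x1=(-1.9832, 0.9387) x2=(-1.0768, -0.1713)
step 16: x0=(0.2950, -1.5278) x1=(-1.9829, 0.9160) x2=(-1.0725, -0.1820)
step 17: x0=(0.2614, -1.5064) x1=(-1.9817, 0.8925) x2=(-1.0680, -0.1928)
step 18: x0=(0.2270, -1.4841) x1=(-1.9798, 0.8681) x2=(-1.0634, -0.2039)
step 19: x0=(0.1917, -1.4608) x1=(-1.9772, 0.8430) x2=(-1.0586, -0.2150)
step 20: x0=(0.1555, -1.4367) x1=(-1.9738, 0.8170) x2=(-1.0537, -0.2263)
step 21: x0=(0.1186, -1.4117) x1=(-1.9697, 0.7903) x2=(-1.0486, -0.2377)
step 22: x0=(0.0809, -1.3860) x1=(-1.9649, 0.7629) x2=(-1.0435, -0.2492)
step 23: x0=(0.0425, -1.3595) x1=(-1.9595, 0.7348) x2=(-1.0383, -0.2608)
step 24: x0=(0.0035, -1.3324) x1=(-1.9535, 0.7061) x2=(-1.0330, -0.2725)
step 25: x0=(-0.0361, -1.3046) x1=(-1.9469, 0.6768) x2=(-1.0277, -0.2842)
step 26: x0=(-0.0763, -1.2763) x1=(-1.9398, 0.6469) x2=(-1.0223, -0.2959)
step 27: x0=(-0.1170, -1.2474) x1=(-1.9321, 0.6165) x2=(-1.0169, -0.3077)
step 28: x0=(-0.1581, -1.2181) x1=(-1.9240, 0.5856) x2=(-1.0115, -0.3194)
step 29: x0=(-0.1997, -1.1884) x1=(-1.9154, 0.5542) x2=(-1.0062, -0.3312)
step 30: x0=(-0.2415, -1.1583) x1=(-1.9065, 0.5225) x2=(-1.0008, -0.3429)
step 31: x0=(-0.2837, -1.1279) x1=(-1.8971, 0.4903) x2=(-0.9955, -0.3545)
step 32: x0=(-0.3261, -1.0973) x1=(-1.8875, 0.4579) x2=(-0.9903, -0.3661)
step 33: x0=(-0.3687, -1.0666) x1=(-1.8775, 0.4251) x2=(-0.9851, -0.3776)
step 34: x0=(-0.4115, -1.0357) x1=(-1.8674, 0.3921) x2=(-0.9801, -0.3889)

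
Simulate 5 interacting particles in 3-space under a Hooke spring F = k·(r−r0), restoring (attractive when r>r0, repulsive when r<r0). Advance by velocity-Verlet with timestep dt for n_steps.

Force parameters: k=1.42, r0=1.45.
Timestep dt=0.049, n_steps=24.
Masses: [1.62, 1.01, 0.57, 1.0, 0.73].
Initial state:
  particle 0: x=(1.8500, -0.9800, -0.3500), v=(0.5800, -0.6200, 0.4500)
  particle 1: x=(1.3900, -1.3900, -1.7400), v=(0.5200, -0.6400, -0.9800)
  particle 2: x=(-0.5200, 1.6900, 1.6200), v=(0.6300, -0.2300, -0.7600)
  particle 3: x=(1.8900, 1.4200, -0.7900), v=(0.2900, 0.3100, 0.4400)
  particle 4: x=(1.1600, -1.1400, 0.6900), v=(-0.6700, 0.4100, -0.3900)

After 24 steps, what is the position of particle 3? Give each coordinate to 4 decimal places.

step 0: x0=(1.8500, -0.9800, -0.3500) x1=(1.3900, -1.3900, -1.7400) x2=(-0.5200, 1.6900, 1.6200) x3=(1.8900, 1.4200, -0.7900) x4=(1.1600, -1.1400, 0.6900)
step 1: x0=(1.8769, -1.0075, -0.3270) x1=(1.4135, -1.4150, -1.7814) x2=(-0.4735, 1.6617, 1.5661) x3=(1.9007, 1.4290, -0.7653) x4=(1.1258, -1.1133, 0.6684)
step 2: x0=(1.9009, -1.0294, -0.3025) x1=(1.4331, -1.4271, -1.8092) x2=(-0.3966, 1.6001, 1.4799) x3=(1.9046, 1.4255, -0.7347) x4=(1.0892, -1.0737, 0.6416)
step 3: x0=(1.9219, -1.0457, -0.2766) x1=(1.4489, -1.4263, -1.8232) x2=(-0.2910, 1.5067, 1.3633) x3=(1.9019, 1.4092, -0.6990) x4=(1.0509, -1.0221, 0.6096)
step 4: x0=(1.9403, -1.0566, -0.2497) x1=(1.4612, -1.4129, -1.8237) x2=(-0.1592, 1.3837, 1.2188) x3=(1.8931, 1.3804, -0.6588) x4=(1.0115, -0.9597, 0.5723)
step 5: x0=(1.9562, -1.0625, -0.2221) x1=(1.4701, -1.3874, -1.8112) x2=(-0.0044, 1.2344, 1.0497) x3=(1.8788, 1.3393, -0.6151) x4=(0.9716, -0.8877, 0.5296)
step 6: x0=(1.9699, -1.0639, -0.1941) x1=(1.4760, -1.3505, -1.7863) x2=(0.1698, 1.0625, 0.8598) x3=(1.8597, 1.2864, -0.5687) x4=(0.9322, -0.8079, 0.4815)
step 7: x0=(1.9818, -1.0611, -0.1659) x1=(1.4793, -1.3032, -1.7499) x2=(0.3592, 0.8723, 0.6532) x3=(1.8368, 1.2226, -0.5207) x4=(0.8938, -0.7222, 0.4281)
step 8: x0=(1.9922, -1.0549, -0.1379) x1=(1.4806, -1.2466, -1.7034) x2=(0.5595, 0.6685, 0.4342) x3=(1.8110, 1.1489, -0.4721) x4=(0.8571, -0.6327, 0.3697)
step 9: x0=(2.0014, -1.0459, -0.1101) x1=(1.4802, -1.1821, -1.6480) x2=(0.7664, 0.4558, 0.2068) x3=(1.7833, 1.0664, -0.4237) x4=(0.8225, -0.5418, 0.3068)
step 10: x0=(2.0098, -1.0347, -0.0829) x1=(1.4787, -1.1111, -1.5854) x2=(0.9766, 0.2388, -0.0260) x3=(1.7548, 0.9769, -0.3763) x4=(0.7899, -0.4516, 0.2403)
step 11: x0=(2.0178, -1.0220, -0.0561) x1=(1.4765, -1.0352, -1.5172) x2=(1.1881, 0.0209, -0.2626) x3=(1.7263, 0.8823, -0.3302) x4=(0.7581, -0.3637, 0.1718)
step 12: x0=(2.0258, -1.0084, -0.0296) x1=(1.4740, -0.9558, -1.4451) x2=(1.4007, -0.1973, -0.5028) x3=(1.6981, 0.7843, -0.2852) x4=(0.7257, -0.2777, 0.1030)
step 13: x0=(2.0338, -0.9945, -0.0031) x1=(1.4713, -0.8747, -1.3711) x2=(1.6138, -0.4151, -0.7452) x3=(1.6701, 0.6844, -0.2409) x4=(0.6925, -0.1926, 0.0343)
step 14: x0=(2.0419, -0.9804, 0.0239) x1=(1.4679, -0.7931, -1.2970) x2=(1.8276, -0.6308, -0.9878) x3=(1.6425, 0.5832, -0.1972) x4=(0.6592, -0.1085, -0.0348)
step 15: x0=(2.0496, -0.9659, 0.0515) x1=(1.4621, -0.7115, -1.2237) x2=(2.0444, -0.8436, -1.2283) x3=(1.6156, 0.4810, -0.1541) x4=(0.6268, -0.0260, -0.1048)
step 16: x0=(2.0569, -0.9511, 0.0795) x1=(1.4532, -0.6286, -1.1498) x2=(2.2634, -1.0548, -1.4669) x3=(1.5900, 0.3779, -0.1122) x4=(0.5959, 0.0538, -0.1763)
step 17: x0=(2.0637, -0.9359, 0.1072) x1=(1.4430, -0.5450, -1.0755) x2=(2.4796, -1.2619, -1.7003) x3=(1.5664, 0.2738, -0.0715) x4=(0.5677, 0.1301, -0.2502)
step 18: x0=(2.0701, -0.9207, 0.1339) x1=(1.4326, -0.4617, -1.0018) x2=(2.6878, -1.4611, -1.9233) x3=(1.5453, 0.1685, -0.0325) x4=(0.5432, 0.2021, -0.3271)
step 19: x0=(2.0765, -0.9057, 0.1592) x1=(1.4233, -0.3798, -0.9301) x2=(2.8829, -1.6480, -2.1303) x3=(1.5271, 0.0618, 0.0046) x4=(0.5236, 0.2689, -0.4076)
step 20: x0=(2.0830, -0.8914, 0.1822) x1=(1.4161, -0.3004, -0.8616) x2=(3.0603, -1.8181, -2.3161) x3=(1.5120, -0.0466, 0.0393) x4=(0.5103, 0.3298, -0.4923)
step 21: x0=(2.0901, -0.8780, 0.2025) x1=(1.4118, -0.2242, -0.7975) x2=(3.2156, -1.9674, -2.4760) x3=(1.5001, -0.1571, 0.0715) x4=(0.5046, 0.3838, -0.5813)
step 22: x0=(2.0981, -0.8658, 0.2195) x1=(1.4113, -0.1516, -0.7387) x2=(3.3453, -2.0923, -2.6057) x3=(1.4910, -0.2699, 0.1004) x4=(0.5077, 0.4299, -0.6748)
step 23: x0=(2.1073, -0.8551, 0.2327) x1=(1.4153, -0.0831, -0.6856) x2=(3.4463, -2.1900, -2.7022) x3=(1.4847, -0.3855, 0.1254) x4=(0.5207, 0.4671, -0.7728)
step 24: x0=(2.1182, -0.8459, 0.2419) x1=(1.4242, -0.0186, -0.6384) x2=(3.5163, -2.2581, -2.7628) x3=(1.4806, -0.5040, 0.1456) x4=(0.5443, 0.4944, -0.8748)

(1.4806, -0.5040, 0.1456)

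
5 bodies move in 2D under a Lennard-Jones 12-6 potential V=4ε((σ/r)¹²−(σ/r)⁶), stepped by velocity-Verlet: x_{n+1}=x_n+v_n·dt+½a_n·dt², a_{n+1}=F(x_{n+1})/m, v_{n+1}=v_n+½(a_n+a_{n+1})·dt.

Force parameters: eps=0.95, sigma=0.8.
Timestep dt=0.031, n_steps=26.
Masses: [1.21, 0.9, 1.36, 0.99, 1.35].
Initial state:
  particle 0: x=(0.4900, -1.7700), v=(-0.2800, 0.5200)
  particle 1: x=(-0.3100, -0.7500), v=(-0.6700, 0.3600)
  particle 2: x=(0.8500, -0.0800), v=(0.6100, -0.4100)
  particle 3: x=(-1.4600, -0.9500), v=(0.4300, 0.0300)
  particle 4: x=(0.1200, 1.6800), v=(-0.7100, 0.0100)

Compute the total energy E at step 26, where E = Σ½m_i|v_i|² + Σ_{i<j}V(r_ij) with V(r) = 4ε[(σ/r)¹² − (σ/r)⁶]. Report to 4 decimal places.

step 0: x0=(0.4900, -1.7700) x1=(-0.3100, -0.7500) x2=(0.8500, -0.0800) x3=(-1.4600, -0.9500) x4=(0.1200, 1.6800)
step 1: x0=(0.4811, -1.7536) x1=(-0.3310, -0.7392) x2=(0.8687, -0.0929) x3=(-1.4459, -0.9489) x4=(0.0980, 1.6803)
step 2: x0=(0.4718, -1.7365) x1=(-0.3528, -0.7291) x2=(0.8869, -0.1060) x3=(-1.4299, -0.9476) x4=(0.0760, 1.6805)
step 3: x0=(0.4621, -1.7187) x1=(-0.3758, -0.7198) x2=(0.9047, -0.1194) x3=(-1.4119, -0.9458) x4=(0.0540, 1.6807)
step 4: x0=(0.4519, -1.7003) x1=(-0.4003, -0.7116) x2=(0.9222, -0.1330) x3=(-1.3914, -0.9434) x4=(0.0321, 1.6809)
step 5: x0=(0.4413, -1.6813) x1=(-0.4267, -0.7046) x2=(0.9393, -0.1468) x3=(-1.3683, -0.9405) x4=(0.0101, 1.6810)
step 6: x0=(0.4303, -1.6616) x1=(-0.4550, -0.6987) x2=(0.9562, -0.1609) x3=(-1.3425, -0.9370) x4=(-0.0118, 1.6810)
step 7: x0=(0.4189, -1.6412) x1=(-0.4839, -0.6938) x2=(0.9727, -0.1751) x3=(-1.3153, -0.9331) x4=(-0.0338, 1.6811)
step 8: x0=(0.4070, -1.6202) x1=(-0.5076, -0.6881) x2=(0.9890, -0.1896) x3=(-1.2919, -0.9304) x4=(-0.0557, 1.6811)
step 9: x0=(0.3947, -1.5984) x1=(-0.5131, -0.6777) x2=(1.0050, -0.2043) x3=(-1.2841, -0.9325) x4=(-0.0776, 1.6811)
step 10: x0=(0.3820, -1.5760) x1=(-0.4962, -0.6606) x2=(1.0208, -0.2192) x3=(-1.2959, -0.9411) x4=(-0.0995, 1.6810)
step 11: x0=(0.3687, -1.5526) x1=(-0.4703, -0.6415) x2=(1.0362, -0.2344) x3=(-1.3148, -0.9524) x4=(-0.1214, 1.6810)
step 12: x0=(0.3549, -1.5284) x1=(-0.4435, -0.6232) x2=(1.0514, -0.2498) x3=(-1.3335, -0.9635) x4=(-0.1433, 1.6809)
step 13: x0=(0.3404, -1.5030) x1=(-0.4180, -0.6069) x2=(1.0663, -0.2656) x3=(-1.3498, -0.9739) x4=(-0.1652, 1.6807)
step 14: x0=(0.3253, -1.4763) x1=(-0.3939, -0.5929) x2=(1.0807, -0.2816) x3=(-1.3634, -0.9833) x4=(-0.1871, 1.6806)
step 15: x0=(0.3093, -1.4482) x1=(-0.3708, -0.5813) x2=(1.0948, -0.2980) x3=(-1.3745, -0.9917) x4=(-0.2090, 1.6804)
step 16: x0=(0.2925, -1.4183) x1=(-0.3483, -0.5723) x2=(1.1083, -0.3147) x3=(-1.3834, -0.9993) x4=(-0.2309, 1.6802)
step 17: x0=(0.2747, -1.3865) x1=(-0.3257, -0.5662) x2=(1.1214, -0.3319) x3=(-1.3905, -1.0062) x4=(-0.2527, 1.6800)
step 18: x0=(0.2557, -1.3524) x1=(-0.3026, -0.5632) x2=(1.1339, -0.3494) x3=(-1.3958, -1.0125) x4=(-0.2746, 1.6797)
step 19: x0=(0.2358, -1.3161) x1=(-0.2789, -0.5630) x2=(1.1457, -0.3673) x3=(-1.3997, -1.0183) x4=(-0.2965, 1.6794)
step 20: x0=(0.2157, -1.2786) x1=(-0.2554, -0.5641) x2=(1.1569, -0.3857) x3=(-1.4022, -1.0236) x4=(-0.3183, 1.6791)
step 21: x0=(0.1986, -1.2446) x1=(-0.2360, -0.5604) x2=(1.1672, -0.4045) x3=(-1.4035, -1.0285) x4=(-0.3402, 1.6788)
step 22: x0=(0.1913, -1.2249) x1=(-0.2298, -0.5371) x2=(1.1767, -0.4238) x3=(-1.4036, -1.0330) x4=(-0.3621, 1.6784)
step 23: x0=(0.1945, -1.2211) x1=(-0.2376, -0.4919) x2=(1.1853, -0.4436) x3=(-1.4027, -1.0373) x4=(-0.3839, 1.6780)
step 24: x0=(0.2013, -1.2223) x1=(-0.2500, -0.4399) x2=(1.1930, -0.4638) x3=(-1.4007, -1.0411) x4=(-0.4058, 1.6776)
step 25: x0=(0.2086, -1.2225) x1=(-0.2626, -0.3886) x2=(1.1998, -0.4845) x3=(-1.3978, -1.0446) x4=(-0.4276, 1.6772)
step 26: x0=(0.2154, -1.2205) x1=(-0.2741, -0.3402) x2=(1.2056, -0.5057) x3=(-1.3941, -1.0477) x4=(-0.4495, 1.6767)
step 0 velocities: v0=(-0.2800, 0.5200) v1=(-0.6700, 0.3600) v2=(0.6100, -0.4100) v3=(0.4300, 0.0300) v4=(-0.7100, 0.0100)
step 0: KE=1.2710, PE=-0.7953, E=0.4757
step 26 velocities: v0=(0.2120, 0.1084) v1=(-0.3532, 1.5125) v2=(0.1725, -0.6903) v3=(0.1343, -0.0946) v4=(-0.7046, -0.0157)
step 26: KE=1.8127, PE=-1.3330, E=0.4797

0.4797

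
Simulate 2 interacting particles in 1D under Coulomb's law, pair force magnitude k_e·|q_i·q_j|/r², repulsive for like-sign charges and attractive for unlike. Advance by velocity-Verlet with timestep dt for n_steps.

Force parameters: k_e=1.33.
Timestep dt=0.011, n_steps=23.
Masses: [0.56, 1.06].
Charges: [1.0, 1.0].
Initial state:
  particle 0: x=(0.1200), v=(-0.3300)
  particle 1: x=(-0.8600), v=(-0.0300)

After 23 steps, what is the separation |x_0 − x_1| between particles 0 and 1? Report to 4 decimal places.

step 0: x0=(0.1200) x1=(-0.8600)
step 1: x0=(0.1165) x1=(-0.8604)
step 2: x0=(0.1133) x1=(-0.8610)
step 3: x0=(0.1105) x1=(-0.8617)
step 4: x0=(0.1079) x1=(-0.8626)
step 5: x0=(0.1056) x1=(-0.8636)
step 6: x0=(0.1037) x1=(-0.8649)
step 7: x0=(0.1020) x1=(-0.8662)
step 8: x0=(0.1007) x1=(-0.8678)
step 9: x0=(0.0996) x1=(-0.8695)
step 10: x0=(0.0989) x1=(-0.8713)
step 11: x0=(0.0984) x1=(-0.8733)
step 12: x0=(0.0983) x1=(-0.8755)
step 13: x0=(0.0985) x1=(-0.8779)
step 14: x0=(0.0990) x1=(-0.8804)
step 15: x0=(0.0998) x1=(-0.8830)
step 16: x0=(0.1008) x1=(-0.8858)
step 17: x0=(0.1022) x1=(-0.8888)
step 18: x0=(0.1039) x1=(-0.8919)
step 19: x0=(0.1058) x1=(-0.8952)
step 20: x0=(0.1081) x1=(-0.8986)
step 21: x0=(0.1106) x1=(-0.9022)
step 22: x0=(0.1134) x1=(-0.9060)
step 23: x0=(0.1165) x1=(-0.9098)

1.0263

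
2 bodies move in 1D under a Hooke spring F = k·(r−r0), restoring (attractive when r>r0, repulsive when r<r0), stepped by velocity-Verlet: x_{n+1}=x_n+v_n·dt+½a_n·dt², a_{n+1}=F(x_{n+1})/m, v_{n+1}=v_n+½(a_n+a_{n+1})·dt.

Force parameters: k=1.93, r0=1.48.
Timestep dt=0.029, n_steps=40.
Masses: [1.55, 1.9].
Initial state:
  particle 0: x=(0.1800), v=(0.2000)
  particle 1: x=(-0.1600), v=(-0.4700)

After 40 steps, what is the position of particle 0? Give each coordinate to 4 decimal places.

(0.9620)

step 0: x0=(0.1800) x1=(-0.1600)
step 1: x0=(0.1864) x1=(-0.1741)
step 2: x0=(0.1940) x1=(-0.1892)
step 3: x0=(0.2027) x1=(-0.2052)
step 4: x0=(0.2125) x1=(-0.2221)
step 5: x0=(0.2235) x1=(-0.2399)
step 6: x0=(0.2355) x1=(-0.2586)
step 7: x0=(0.2485) x1=(-0.2782)
step 8: x0=(0.2625) x1=(-0.2985)
step 9: x0=(0.2775) x1=(-0.3196)
step 10: x0=(0.2934) x1=(-0.3415)
step 11: x0=(0.3102) x1=(-0.3641)
step 12: x0=(0.3279) x1=(-0.3874)
step 13: x0=(0.3463) x1=(-0.4114)
step 14: x0=(0.3655) x1=(-0.4359)
step 15: x0=(0.3854) x1=(-0.4611)
step 16: x0=(0.4060) x1=(-0.4868)
step 17: x0=(0.4272) x1=(-0.5129)
step 18: x0=(0.4490) x1=(-0.5396)
step 19: x0=(0.4712) x1=(-0.5667)
step 20: x0=(0.4940) x1=(-0.5941)
step 21: x0=(0.5171) x1=(-0.6219)
step 22: x0=(0.5406) x1=(-0.6500)
step 23: x0=(0.5644) x1=(-0.6783)
step 24: x0=(0.5885) x1=(-0.7068)
step 25: x0=(0.6127) x1=(-0.7355)
step 26: x0=(0.6371) x1=(-0.7643)
step 27: x0=(0.6616) x1=(-0.7931)
step 28: x0=(0.6861) x1=(-0.8220)
step 29: x0=(0.7105) x1=(-0.8509)
step 30: x0=(0.7349) x1=(-0.8797)
step 31: x0=(0.7592) x1=(-0.9083)
step 32: x0=(0.7832) x1=(-0.9368)
step 33: x0=(0.8070) x1=(-0.9651)
step 34: x0=(0.8305) x1=(-0.9932)
step 35: x0=(0.8536) x1=(-1.0210)
step 36: x0=(0.8763) x1=(-1.0484)
step 37: x0=(0.8986) x1=(-1.0754)
step 38: x0=(0.9203) x1=(-1.1021)
step 39: x0=(0.9414) x1=(-1.1282)
step 40: x0=(0.9620) x1=(-1.1539)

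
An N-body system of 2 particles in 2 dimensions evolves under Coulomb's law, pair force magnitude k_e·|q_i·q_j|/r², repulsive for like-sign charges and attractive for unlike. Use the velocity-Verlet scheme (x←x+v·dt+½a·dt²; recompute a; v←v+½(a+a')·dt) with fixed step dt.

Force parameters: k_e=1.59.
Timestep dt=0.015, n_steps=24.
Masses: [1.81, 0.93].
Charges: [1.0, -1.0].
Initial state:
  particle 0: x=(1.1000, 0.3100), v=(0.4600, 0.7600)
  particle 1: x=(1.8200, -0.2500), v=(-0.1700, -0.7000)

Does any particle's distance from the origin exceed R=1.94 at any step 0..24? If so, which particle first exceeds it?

no

step 0: x0=(1.1000, 0.3100) x1=(1.8200, -0.2500)
step 1: x0=(1.1070, 0.3213) x1=(1.8173, -0.2604)
step 2: x0=(1.1142, 0.3325) x1=(1.8142, -0.2704)
step 3: x0=(1.1215, 0.3435) x1=(1.8108, -0.2802)
step 4: x0=(1.1290, 0.3544) x1=(1.8070, -0.2897)
step 5: x0=(1.1367, 0.3651) x1=(1.8029, -0.2989)
step 6: x0=(1.1446, 0.3757) x1=(1.7985, -0.3077)
step 7: x0=(1.1526, 0.3861) x1=(1.7939, -0.3163)
step 8: x0=(1.1607, 0.3963) x1=(1.7889, -0.3245)
step 9: x0=(1.1690, 0.4064) x1=(1.7836, -0.3324)
step 10: x0=(1.1774, 0.4163) x1=(1.7781, -0.3400)
step 11: x0=(1.1860, 0.4261) x1=(1.7724, -0.3473)
step 12: x0=(1.1946, 0.4356) x1=(1.7664, -0.3543)
step 13: x0=(1.2034, 0.4451) x1=(1.7601, -0.3609)
step 14: x0=(1.2124, 0.4543) x1=(1.7536, -0.3672)
step 15: x0=(1.2214, 0.4634) x1=(1.7469, -0.3732)
step 16: x0=(1.2305, 0.4723) x1=(1.7400, -0.3788)
step 17: x0=(1.2398, 0.4810) x1=(1.7329, -0.3841)
step 18: x0=(1.2491, 0.4895) x1=(1.7256, -0.3891)
step 19: x0=(1.2586, 0.4979) x1=(1.7181, -0.3937)
step 20: x0=(1.2681, 0.5061) x1=(1.7105, -0.3980)
step 21: x0=(1.2777, 0.5142) x1=(1.7026, -0.4019)
step 22: x0=(1.2874, 0.5220) x1=(1.6947, -0.4055)
step 23: x0=(1.2971, 0.5297) x1=(1.6865, -0.4088)
step 24: x0=(1.3070, 0.5372) x1=(1.6782, -0.4117)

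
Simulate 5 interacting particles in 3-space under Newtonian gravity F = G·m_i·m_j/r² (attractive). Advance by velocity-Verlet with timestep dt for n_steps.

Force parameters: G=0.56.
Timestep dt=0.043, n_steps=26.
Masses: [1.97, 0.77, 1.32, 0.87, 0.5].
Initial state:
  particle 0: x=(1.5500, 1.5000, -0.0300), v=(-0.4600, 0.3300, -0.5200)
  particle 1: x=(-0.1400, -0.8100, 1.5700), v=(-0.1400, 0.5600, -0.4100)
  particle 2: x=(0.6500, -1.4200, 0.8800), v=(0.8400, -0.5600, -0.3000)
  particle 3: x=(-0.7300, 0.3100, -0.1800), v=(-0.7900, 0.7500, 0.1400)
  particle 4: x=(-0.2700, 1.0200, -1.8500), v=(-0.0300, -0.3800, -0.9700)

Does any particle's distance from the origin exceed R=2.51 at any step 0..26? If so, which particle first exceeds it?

step 0: x0=(1.5500, 1.5000, -0.0300) x1=(-0.1400, -0.8100, 1.5700) x2=(0.6500, -1.4200, 0.8800) x3=(-0.7300, 0.3100, -0.1800) x4=(-0.2700, 1.0200, -1.8500)
step 1: x0=(1.5301, 1.5141, -0.0524) x1=(-0.1457, -0.7860, 1.5520) x2=(0.6859, -1.4438, 0.8672) x3=(-0.7637, 0.3422, -0.1739) x4=(-0.2712, 1.0036, -1.8914)
step 2: x0=(1.5099, 1.5279, -0.0747) x1=(-0.1508, -0.7623, 1.5332) x2=(0.7215, -1.4670, 0.8545) x3=(-0.7970, 0.3744, -0.1677) x4=(-0.2722, 0.9871, -1.9323)
step 3: x0=(1.4896, 1.5414, -0.0970) x1=(-0.1553, -0.7386, 1.5137) x2=(0.7567, -1.4897, 0.8419) x3=(-0.8297, 0.4065, -0.1614) x4=(-0.2731, 0.9705, -1.9727)
step 4: x0=(1.4689, 1.5548, -0.1193) x1=(-0.1593, -0.7152, 1.4936) x2=(0.7916, -1.5118, 0.8294) x3=(-0.8620, 0.4386, -0.1550) x4=(-0.2739, 0.9538, -2.0125)
step 5: x0=(1.4481, 1.5678, -0.1416) x1=(-0.1628, -0.6919, 1.4729) x2=(0.8261, -1.5335, 0.8170) x3=(-0.8938, 0.4706, -0.1486) x4=(-0.2744, 0.9370, -2.0518)
step 6: x0=(1.4270, 1.5806, -0.1639) x1=(-0.1658, -0.6687, 1.4516) x2=(0.8604, -1.5546, 0.8046) x3=(-0.9252, 0.5025, -0.1420) x4=(-0.2748, 0.9202, -2.0905)
step 7: x0=(1.4056, 1.5932, -0.1861) x1=(-0.1684, -0.6455, 1.4297) x2=(0.8944, -1.5753, 0.7923) x3=(-0.9560, 0.5344, -0.1354) x4=(-0.2751, 0.9033, -2.1288)
step 8: x0=(1.3841, 1.6055, -0.2083) x1=(-0.1706, -0.6225, 1.4074) x2=(0.9281, -1.5955, 0.7800) x3=(-0.9864, 0.5662, -0.1287) x4=(-0.2752, 0.8864, -2.1665)
step 9: x0=(1.3623, 1.6176, -0.2305) x1=(-0.1723, -0.5995, 1.3845) x2=(0.9615, -1.6152, 0.7677) x3=(-1.0163, 0.5979, -0.1219) x4=(-0.2752, 0.8695, -2.2038)
step 10: x0=(1.3403, 1.6295, -0.2526) x1=(-0.1737, -0.5766, 1.3612) x2=(0.9947, -1.6345, 0.7554) x3=(-1.0457, 0.6296, -0.1150) x4=(-0.2751, 0.8525, -2.2406)
step 11: x0=(1.3181, 1.6411, -0.2748) x1=(-0.1748, -0.5536, 1.3374) x2=(1.0277, -1.6534, 0.7431) x3=(-1.0746, 0.6612, -0.1082) x4=(-0.2748, 0.8356, -2.2768)
step 12: x0=(1.2957, 1.6524, -0.2969) x1=(-0.1755, -0.5307, 1.3131) x2=(1.0604, -1.6719, 0.7308) x3=(-1.1031, 0.6927, -0.1012) x4=(-0.2743, 0.8187, -2.3126)
step 13: x0=(1.2730, 1.6636, -0.3189) x1=(-0.1760, -0.5078, 1.2885) x2=(1.0928, -1.6899, 0.7185) x3=(-1.1310, 0.7241, -0.0942) x4=(-0.2737, 0.8017, -2.3480)
step 14: x0=(1.2501, 1.6745, -0.3410) x1=(-0.1761, -0.4848, 1.2634) x2=(1.1251, -1.7076, 0.7062) x3=(-1.1585, 0.7555, -0.0872) x4=(-0.2730, 0.7848, -2.3829)
step 15: x0=(1.2271, 1.6851, -0.3630) x1=(-0.1760, -0.4618, 1.2380) x2=(1.1572, -1.7250, 0.6939) x3=(-1.1856, 0.7867, -0.0802) x4=(-0.2722, 0.7680, -2.4173)
step 16: x0=(1.2038, 1.6955, -0.3849) x1=(-0.1756, -0.4388, 1.2121) x2=(1.1890, -1.7419, 0.6815) x3=(-1.2121, 0.8179, -0.0731) x4=(-0.2712, 0.7511, -2.4512)
step 17: x0=(1.1803, 1.7057, -0.4068) x1=(-0.1749, -0.4157, 1.1859) x2=(1.2206, -1.7585, 0.6692) x3=(-1.2382, 0.8490, -0.0659) x4=(-0.2701, 0.7343, -2.4847)
step 18: x0=(1.1566, 1.7157, -0.4287) x1=(-0.1740, -0.3925, 1.1593) x2=(1.2521, -1.7748, 0.6567) x3=(-1.2638, 0.8800, -0.0588) x4=(-0.2689, 0.7176, -2.5178)
step 19: x0=(1.1328, 1.7254, -0.4505) x1=(-0.1729, -0.3692, 1.1323) x2=(1.2834, -1.7907, 0.6443) x3=(-1.2889, 0.9109, -0.0517) x4=(-0.2676, 0.7009, -2.5504)
step 20: x0=(1.1087, 1.7349, -0.4723) x1=(-0.1716, -0.3459, 1.1050) x2=(1.3144, -1.8063, 0.6318) x3=(-1.3136, 0.9418, -0.0445) x4=(-0.2661, 0.6842, -2.5826)
step 21: x0=(1.0844, 1.7441, -0.4940) x1=(-0.1701, -0.3224, 1.0773) x2=(1.3453, -1.8215, 0.6193) x3=(-1.3377, 0.9725, -0.0373) x4=(-0.2645, 0.6676, -2.6144)
step 22: x0=(1.0599, 1.7532, -0.5157) x1=(-0.1684, -0.2988, 1.0493) x2=(1.3760, -1.8365, 0.6068) x3=(-1.3614, 1.0031, -0.0301) x4=(-0.2628, 0.6511, -2.6458)
step 23: x0=(1.0353, 1.7620, -0.5373) x1=(-0.1665, -0.2751, 1.0209) x2=(1.4066, -1.8512, 0.5942) x3=(-1.3846, 1.0337, -0.0230) x4=(-0.2610, 0.6346, -2.6767)
step 24: x0=(1.0104, 1.7706, -0.5589) x1=(-0.1645, -0.2513, 0.9922) x2=(1.4370, -1.8655, 0.5816) x3=(-1.4074, 1.0641, -0.0158) x4=(-0.2591, 0.6183, -2.7072)
step 25: x0=(0.9853, 1.7789, -0.5804) x1=(-0.1623, -0.2272, 0.9632) x2=(1.4672, -1.8796, 0.5689) x3=(-1.4296, 1.0944, -0.0087) x4=(-0.2570, 0.6020, -2.7374)
step 26: x0=(0.9601, 1.7870, -0.6018) x1=(-0.1600, -0.2031, 0.9339) x2=(1.4972, -1.8934, 0.5562) x3=(-1.4514, 1.1247, -0.0015) x4=(-0.2548, 0.5857, -2.7671)

yes, particle 4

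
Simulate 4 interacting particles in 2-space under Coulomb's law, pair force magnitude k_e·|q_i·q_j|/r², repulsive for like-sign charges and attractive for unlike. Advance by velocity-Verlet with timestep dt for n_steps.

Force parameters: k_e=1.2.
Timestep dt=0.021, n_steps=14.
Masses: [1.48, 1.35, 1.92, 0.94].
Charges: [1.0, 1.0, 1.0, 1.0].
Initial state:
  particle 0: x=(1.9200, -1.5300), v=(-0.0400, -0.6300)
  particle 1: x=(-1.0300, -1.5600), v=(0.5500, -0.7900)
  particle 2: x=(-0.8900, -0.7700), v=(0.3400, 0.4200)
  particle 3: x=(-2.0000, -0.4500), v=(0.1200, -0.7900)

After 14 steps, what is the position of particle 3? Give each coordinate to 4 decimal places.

(-2.0239, -0.6565)

step 0: x0=(1.9200, -1.5300) x1=(-1.0300, -1.5600) x2=(-0.8900, -0.7700) x3=(-2.0000, -0.4500)
step 1: x0=(1.9192, -1.5432) x1=(-1.0185, -1.5770) x2=(-0.8827, -0.7610) x3=(-1.9978, -0.4664)
step 2: x0=(1.9185, -1.5565) x1=(-1.0070, -1.5946) x2=(-0.8752, -0.7516) x3=(-1.9962, -0.4825)
step 3: x0=(1.9179, -1.5698) x1=(-0.9955, -1.6129) x2=(-0.8675, -0.7419) x3=(-1.9952, -0.4984)
step 4: x0=(1.9175, -1.5831) x1=(-0.9840, -1.6319) x2=(-0.8596, -0.7319) x3=(-1.9948, -0.5139)
step 5: x0=(1.9171, -1.5964) x1=(-0.9725, -1.6514) x2=(-0.8514, -0.7216) x3=(-1.9951, -0.5292)
step 6: x0=(1.9168, -1.6097) x1=(-0.9609, -1.6716) x2=(-0.8430, -0.7110) x3=(-1.9959, -0.5442)
step 7: x0=(1.9167, -1.6230) x1=(-0.9494, -1.6922) x2=(-0.8344, -0.7001) x3=(-1.9974, -0.5589)
step 8: x0=(1.9166, -1.6364) x1=(-0.9379, -1.7134) x2=(-0.8257, -0.6890) x3=(-1.9994, -0.5735)
step 9: x0=(1.9166, -1.6498) x1=(-0.9263, -1.7351) x2=(-0.8167, -0.6776) x3=(-2.0021, -0.5878)
step 10: x0=(1.9168, -1.6632) x1=(-0.9147, -1.7572) x2=(-0.8075, -0.6660) x3=(-2.0053, -0.6019)
step 11: x0=(1.9170, -1.6766) x1=(-0.9031, -1.7797) x2=(-0.7982, -0.6542) x3=(-2.0091, -0.6158)
step 12: x0=(1.9174, -1.6900) x1=(-0.8914, -1.8027) x2=(-0.7887, -0.6421) x3=(-2.0135, -0.6295)
step 13: x0=(1.9179, -1.7035) x1=(-0.8798, -1.8261) x2=(-0.7790, -0.6298) x3=(-2.0184, -0.6431)
step 14: x0=(1.9184, -1.7169) x1=(-0.8681, -1.8499) x2=(-0.7691, -0.6173) x3=(-2.0239, -0.6565)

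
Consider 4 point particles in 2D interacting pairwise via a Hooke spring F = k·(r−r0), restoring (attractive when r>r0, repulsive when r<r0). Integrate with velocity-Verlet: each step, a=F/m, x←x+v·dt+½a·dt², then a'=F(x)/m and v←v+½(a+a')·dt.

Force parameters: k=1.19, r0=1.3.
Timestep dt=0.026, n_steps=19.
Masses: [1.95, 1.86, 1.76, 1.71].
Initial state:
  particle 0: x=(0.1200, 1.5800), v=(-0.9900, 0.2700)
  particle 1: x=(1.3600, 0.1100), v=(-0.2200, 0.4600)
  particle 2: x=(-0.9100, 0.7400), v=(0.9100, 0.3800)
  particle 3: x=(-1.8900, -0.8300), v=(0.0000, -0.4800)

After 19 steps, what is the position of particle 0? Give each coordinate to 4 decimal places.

step 0: x0=(0.1200, 1.5800) x1=(1.3600, 0.1100) x2=(-0.9100, 0.7400) x3=(-1.8900, -0.8300)
step 1: x0=(0.0941, 1.5866) x1=(1.3535, 0.1220) x2=(-0.8862, 0.7497) x3=(-1.8892, -0.8419)
step 2: x0=(0.0679, 1.5925) x1=(1.3456, 0.1341) x2=(-0.8620, 0.7591) x3=(-1.8867, -0.8526)
step 3: x0=(0.0414, 1.5975) x1=(1.3362, 0.1462) x2=(-0.8376, 0.7681) x3=(-1.8827, -0.8621)
step 4: x0=(0.0146, 1.6019) x1=(1.3254, 0.1584) x2=(-0.8130, 0.7766) x3=(-1.8770, -0.8705)
step 5: x0=(-0.0123, 1.6054) x1=(1.3132, 0.1706) x2=(-0.7881, 0.7848) x3=(-1.8697, -0.8775)
step 6: x0=(-0.0395, 1.6082) x1=(1.2995, 0.1829) x2=(-0.7631, 0.7926) x3=(-1.8608, -0.8833)
step 7: x0=(-0.0669, 1.6103) x1=(1.2845, 0.1952) x2=(-0.7380, 0.7999) x3=(-1.8503, -0.8879)
step 8: x0=(-0.0945, 1.6117) x1=(1.2681, 0.2075) x2=(-0.7127, 0.8067) x3=(-1.8382, -0.8912)
step 9: x0=(-0.1222, 1.6123) x1=(1.2504, 0.2198) x2=(-0.6874, 0.8130) x3=(-1.8246, -0.8932)
step 10: x0=(-0.1501, 1.6124) x1=(1.2313, 0.2322) x2=(-0.6621, 0.8189) x3=(-1.8095, -0.8939)
step 11: x0=(-0.1780, 1.6117) x1=(1.2110, 0.2445) x2=(-0.6367, 0.8242) x3=(-1.7928, -0.8934)
step 12: x0=(-0.2061, 1.6104) x1=(1.1895, 0.2568) x2=(-0.6113, 0.8290) x3=(-1.7747, -0.8915)
step 13: x0=(-0.2343, 1.6085) x1=(1.1668, 0.2691) x2=(-0.5860, 0.8332) x3=(-1.7552, -0.8884)
step 14: x0=(-0.2625, 1.6061) x1=(1.1429, 0.2814) x2=(-0.5607, 0.8369) x3=(-1.7343, -0.8840)
step 15: x0=(-0.2909, 1.6030) x1=(1.1179, 0.2936) x2=(-0.5355, 0.8400) x3=(-1.7119, -0.8783)
step 16: x0=(-0.3192, 1.5994) x1=(1.0918, 0.3058) x2=(-0.5104, 0.8425) x3=(-1.6883, -0.8714)
step 17: x0=(-0.3477, 1.5954) x1=(1.0647, 0.3179) x2=(-0.4853, 0.8445) x3=(-1.6633, -0.8632)
step 18: x0=(-0.3762, 1.5908) x1=(1.0365, 0.3300) x2=(-0.4604, 0.8459) x3=(-1.6371, -0.8538)
step 19: x0=(-0.4048, 1.5857) x1=(1.0074, 0.3420) x2=(-0.4355, 0.8466) x3=(-1.6096, -0.8432)

(-0.4048, 1.5857)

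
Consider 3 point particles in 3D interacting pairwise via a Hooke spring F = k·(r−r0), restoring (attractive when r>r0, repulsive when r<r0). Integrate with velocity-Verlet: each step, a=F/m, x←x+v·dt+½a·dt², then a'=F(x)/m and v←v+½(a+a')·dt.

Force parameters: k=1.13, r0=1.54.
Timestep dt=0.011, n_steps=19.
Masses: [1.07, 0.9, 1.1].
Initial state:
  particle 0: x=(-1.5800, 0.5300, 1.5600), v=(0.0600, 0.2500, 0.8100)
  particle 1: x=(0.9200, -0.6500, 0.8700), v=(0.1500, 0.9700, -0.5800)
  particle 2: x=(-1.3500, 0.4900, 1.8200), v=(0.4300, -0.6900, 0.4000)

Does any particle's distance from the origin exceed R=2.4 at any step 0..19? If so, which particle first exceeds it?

no

step 0: x0=(-1.5800, 0.5300, 1.5600) x1=(0.9200, -0.6500, 0.8700) x2=(-1.3500, 0.4900, 1.8200)
step 1: x0=(-1.5793, 0.5327, 1.5688) x1=(0.9215, -0.6393, 0.8637) x2=(-1.3452, 0.4824, 1.8244)
step 2: x0=(-1.5786, 0.5354, 1.5775) x1=(0.9227, -0.6283, 0.8575) x2=(-1.3401, 0.4747, 1.8289)
step 3: x0=(-1.5778, 0.5380, 1.5860) x1=(0.9235, -0.6173, 0.8514) x2=(-1.3348, 0.4669, 1.8335)
step 4: x0=(-1.5770, 0.5406, 1.5944) x1=(0.9240, -0.6061, 0.8454) x2=(-1.3293, 0.4590, 1.8380)
step 5: x0=(-1.5761, 0.5432, 1.6027) x1=(0.9242, -0.5947, 0.8395) x2=(-1.3236, 0.4510, 1.8427)
step 6: x0=(-1.5752, 0.5457, 1.6107) x1=(0.9241, -0.5832, 0.8338) x2=(-1.3176, 0.4429, 1.8474)
step 7: x0=(-1.5743, 0.5482, 1.6187) x1=(0.9237, -0.5716, 0.8281) x2=(-1.3115, 0.4348, 1.8521)
step 8: x0=(-1.5733, 0.5507, 1.6265) x1=(0.9229, -0.5598, 0.8226) x2=(-1.3051, 0.4265, 1.8569)
step 9: x0=(-1.5723, 0.5532, 1.6342) x1=(0.9218, -0.5478, 0.8172) x2=(-1.2985, 0.4182, 1.8617)
step 10: x0=(-1.5712, 0.5557, 1.6417) x1=(0.9205, -0.5358, 0.8120) x2=(-1.2917, 0.4097, 1.8665)
step 11: x0=(-1.5701, 0.5581, 1.6491) x1=(0.9188, -0.5236, 0.8068) x2=(-1.2846, 0.4012, 1.8713)
step 12: x0=(-1.5690, 0.5606, 1.6563) x1=(0.9168, -0.5112, 0.8018) x2=(-1.2774, 0.3925, 1.8762)
step 13: x0=(-1.5678, 0.5630, 1.6635) x1=(0.9144, -0.4988, 0.7969) x2=(-1.2699, 0.3837, 1.8811)
step 14: x0=(-1.5666, 0.5655, 1.6705) x1=(0.9118, -0.4862, 0.7922) x2=(-1.2622, 0.3748, 1.8861)
step 15: x0=(-1.5653, 0.5679, 1.6774) x1=(0.9089, -0.4734, 0.7875) x2=(-1.2543, 0.3659, 1.8910)
step 16: x0=(-1.5640, 0.5704, 1.6841) x1=(0.9056, -0.4606, 0.7830) x2=(-1.2462, 0.3568, 1.8960)
step 17: x0=(-1.5627, 0.5729, 1.6908) x1=(0.9021, -0.4476, 0.7786) x2=(-1.2379, 0.3476, 1.9009)
step 18: x0=(-1.5613, 0.5754, 1.6973) x1=(0.8983, -0.4346, 0.7744) x2=(-1.2294, 0.3383, 1.9059)
step 19: x0=(-1.5599, 0.5778, 1.7037) x1=(0.8942, -0.4214, 0.7703) x2=(-1.2207, 0.3289, 1.9109)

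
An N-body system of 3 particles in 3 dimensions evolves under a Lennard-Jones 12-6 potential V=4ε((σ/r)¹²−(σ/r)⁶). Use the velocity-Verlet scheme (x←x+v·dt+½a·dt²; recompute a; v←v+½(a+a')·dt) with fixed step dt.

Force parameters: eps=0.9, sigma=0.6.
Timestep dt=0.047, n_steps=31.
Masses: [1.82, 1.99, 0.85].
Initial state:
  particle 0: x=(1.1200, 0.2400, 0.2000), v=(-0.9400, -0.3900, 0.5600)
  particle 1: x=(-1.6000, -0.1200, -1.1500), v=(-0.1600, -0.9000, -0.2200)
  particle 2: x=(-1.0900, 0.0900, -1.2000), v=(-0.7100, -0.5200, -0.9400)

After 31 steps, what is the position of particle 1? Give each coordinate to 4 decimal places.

(-3.9466, -2.2961, -1.2702)

step 0: x0=(1.1200, 0.2400, 0.2000) x1=(-1.6000, -0.1200, -1.1500) x2=(-1.0900, 0.0900, -1.2000)
step 1: x0=(1.0758, 0.2217, 0.2263) x1=(-1.6796, -0.1920, -1.1533) x2=(-0.9547, 0.1350, -1.2607)
step 2: x0=(1.0316, 0.2033, 0.2526) x1=(-1.7560, -0.2625, -1.1570) x2=(-0.8266, 0.1768, -1.3204)
step 3: x0=(0.9875, 0.1850, 0.2790) x1=(-1.8318, -0.3328, -1.1609) x2=(-0.7002, 0.2178, -1.3797)
step 4: x0=(0.9433, 0.1667, 0.3053) x1=(-1.9074, -0.4029, -1.1648) x2=(-0.5741, 0.2585, -1.4390)
step 5: x0=(0.8991, 0.1483, 0.3316) x1=(-1.9830, -0.4731, -1.1687) x2=(-0.4481, 0.2993, -1.4982)
step 6: x0=(0.8549, 0.1300, 0.3579) x1=(-2.0585, -0.5432, -1.1726) x2=(-0.3222, 0.3400, -1.5575)
step 7: x0=(0.8107, 0.1117, 0.3842) x1=(-2.1341, -0.6133, -1.1765) x2=(-0.1964, 0.3807, -1.6167)
step 8: x0=(0.7665, 0.0934, 0.4105) x1=(-2.2096, -0.6835, -1.1804) x2=(-0.0705, 0.4214, -1.6759)
step 9: x0=(0.7223, 0.0750, 0.4368) x1=(-2.2851, -0.7536, -1.1843) x2=(0.0554, 0.4620, -1.7351)
step 10: x0=(0.6781, 0.0567, 0.4631) x1=(-2.3606, -0.8237, -1.1882) x2=(0.1813, 0.5027, -1.7942)
step 11: x0=(0.6339, 0.0384, 0.4894) x1=(-2.4362, -0.8938, -1.1921) x2=(0.3072, 0.5434, -1.8534)
step 12: x0=(0.5897, 0.0200, 0.5157) x1=(-2.5117, -0.9639, -1.1960) x2=(0.4330, 0.5841, -1.9126)
step 13: x0=(0.5455, 0.0017, 0.5420) x1=(-2.5872, -1.0340, -1.1999) x2=(0.5589, 0.6248, -1.9718)
step 14: x0=(0.5013, -0.0166, 0.5682) x1=(-2.6627, -1.1042, -1.2038) x2=(0.6848, 0.6654, -2.0309)
step 15: x0=(0.4571, -0.0349, 0.5945) x1=(-2.7383, -1.1743, -1.2077) x2=(0.8107, 0.7061, -2.0901)
step 16: x0=(0.4129, -0.0533, 0.6208) x1=(-2.8138, -1.2444, -1.2116) x2=(0.9366, 0.7468, -2.1493)
step 17: x0=(0.3687, -0.0716, 0.6471) x1=(-2.8893, -1.3145, -1.2155) x2=(1.0624, 0.7875, -2.2084)
step 18: x0=(0.3245, -0.0899, 0.6734) x1=(-2.9648, -1.3846, -1.2194) x2=(1.1883, 0.8282, -2.2676)
step 19: x0=(0.2803, -0.1082, 0.6996) x1=(-3.0403, -1.4547, -1.2233) x2=(1.3142, 0.8688, -2.3267)
step 20: x0=(0.2361, -0.1266, 0.7259) x1=(-3.1159, -1.5249, -1.2272) x2=(1.4401, 0.9095, -2.3859)
step 21: x0=(0.1919, -0.1449, 0.7522) x1=(-3.1914, -1.5950, -1.2312) x2=(1.5660, 0.9502, -2.4451)
step 22: x0=(0.1477, -0.1632, 0.7785) x1=(-3.2669, -1.6651, -1.2351) x2=(1.6918, 0.9909, -2.5042)
step 23: x0=(0.1035, -0.1815, 0.8048) x1=(-3.3424, -1.7352, -1.2390) x2=(1.8177, 1.0315, -2.5634)
step 24: x0=(0.0593, -0.1999, 0.8310) x1=(-3.4180, -1.8053, -1.2429) x2=(1.9436, 1.0722, -2.6225)
step 25: x0=(0.0151, -0.2182, 0.8573) x1=(-3.4935, -1.8754, -1.2468) x2=(2.0695, 1.1129, -2.6817)
step 26: x0=(-0.0291, -0.2365, 0.8836) x1=(-3.5690, -1.9456, -1.2507) x2=(2.1954, 1.1536, -2.7408)
step 27: x0=(-0.0733, -0.2548, 0.9099) x1=(-3.6445, -2.0157, -1.2546) x2=(2.3212, 1.1942, -2.8000)
step 28: x0=(-0.1175, -0.2732, 0.9362) x1=(-3.7200, -2.0858, -1.2585) x2=(2.4471, 1.2349, -2.8592)
step 29: x0=(-0.1617, -0.2915, 0.9624) x1=(-3.7956, -2.1559, -1.2624) x2=(2.5730, 1.2756, -2.9183)
step 30: x0=(-0.2059, -0.3098, 0.9887) x1=(-3.8711, -2.2260, -1.2663) x2=(2.6989, 1.3162, -2.9775)
step 31: x0=(-0.2501, -0.3281, 1.0150) x1=(-3.9466, -2.2961, -1.2702) x2=(2.8247, 1.3569, -3.0366)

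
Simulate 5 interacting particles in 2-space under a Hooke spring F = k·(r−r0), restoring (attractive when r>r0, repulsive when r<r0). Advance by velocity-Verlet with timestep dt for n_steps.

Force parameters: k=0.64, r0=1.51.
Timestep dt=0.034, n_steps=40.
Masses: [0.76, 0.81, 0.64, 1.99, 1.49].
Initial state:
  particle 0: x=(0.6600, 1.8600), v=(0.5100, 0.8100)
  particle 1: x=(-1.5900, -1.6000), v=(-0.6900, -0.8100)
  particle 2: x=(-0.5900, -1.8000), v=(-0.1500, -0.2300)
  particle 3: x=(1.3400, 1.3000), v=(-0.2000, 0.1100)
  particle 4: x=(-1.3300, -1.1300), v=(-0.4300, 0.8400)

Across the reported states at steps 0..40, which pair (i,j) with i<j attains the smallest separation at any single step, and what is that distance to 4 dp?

step 0: x0=(0.6600, 1.8600) x1=(-1.5900, -1.6000) x2=(-0.5900, -1.8000) x3=(1.3400, 1.3000) x4=(-1.3300, -1.1300)
step 1: x0=(0.6755, 1.8847) x1=(-1.6124, -1.6260) x2=(-0.5935, -1.8057) x3=(1.3324, 1.3027) x4=(-1.3439, -1.1004)
step 2: x0=(0.6872, 1.9038) x1=(-1.6326, -1.6490) x2=(-0.5939, -1.8072) x3=(1.3234, 1.3034) x4=(-1.3565, -1.0686)
step 3: x0=(0.6950, 1.9172) x1=(-1.6504, -1.6688) x2=(-0.5911, -1.8044) x3=(1.3128, 1.3020) x4=(-1.3676, -1.0348)
step 4: x0=(0.6990, 1.9248) x1=(-1.6658, -1.6854) x2=(-0.5853, -1.7972) x3=(1.3007, 1.2986) x4=(-1.3774, -0.9989)
step 5: x0=(0.6992, 1.9267) x1=(-1.6787, -1.6987) x2=(-0.5765, -1.7857) x3=(1.2870, 1.2931) x4=(-1.3858, -0.9610)
step 6: x0=(0.6954, 1.9230) x1=(-1.6891, -1.7086) x2=(-0.5648, -1.7697) x3=(1.2719, 1.2856) x4=(-1.3928, -0.9212)
step 7: x0=(0.6879, 1.9136) x1=(-1.6969, -1.7152) x2=(-0.5503, -1.7495) x3=(1.2552, 1.2761) x4=(-1.3985, -0.8796)
step 8: x0=(0.6764, 1.8986) x1=(-1.7020, -1.7184) x2=(-0.5330, -1.7248) x3=(1.2371, 1.2646) x4=(-1.4029, -0.8362)
step 9: x0=(0.6612, 1.8783) x1=(-1.7045, -1.7182) x2=(-0.5132, -1.6960) x3=(1.2175, 1.2512) x4=(-1.4060, -0.7911)
step 10: x0=(0.6423, 1.8526) x1=(-1.7044, -1.7146) x2=(-0.4908, -1.6629) x3=(1.1965, 1.2358) x4=(-1.4078, -0.7444)
step 11: x0=(0.6198, 1.8218) x1=(-1.7016, -1.7077) x2=(-0.4661, -1.6258) x3=(1.1741, 1.2186) x4=(-1.4084, -0.6961)
step 12: x0=(0.5936, 1.7860) x1=(-1.6961, -1.6974) x2=(-0.4392, -1.5846) x3=(1.1504, 1.1995) x4=(-1.4077, -0.6464)
step 13: x0=(0.5640, 1.7454) x1=(-1.6880, -1.6838) x2=(-0.4101, -1.5397) x3=(1.1254, 1.1787) x4=(-1.4059, -0.5953)
step 14: x0=(0.5310, 1.7003) x1=(-1.6772, -1.6669) x2=(-0.3792, -1.4911) x3=(1.0992, 1.1561) x4=(-1.4029, -0.5429)
step 15: x0=(0.4947, 1.6509) x1=(-1.6639, -1.6469) x2=(-0.3465, -1.4390) x3=(1.0717, 1.1320) x4=(-1.3988, -0.4894)
step 16: x0=(0.4553, 1.5973) x1=(-1.6481, -1.6238) x2=(-0.3122, -1.3836) x3=(1.0432, 1.1062) x4=(-1.3937, -0.4347)
step 17: x0=(0.4129, 1.5400) x1=(-1.6298, -1.5976) x2=(-0.2765, -1.3252) x3=(1.0136, 1.0789) x4=(-1.3876, -0.3791)
step 18: x0=(0.3677, 1.4791) x1=(-1.6092, -1.5686) x2=(-0.2396, -1.2639) x3=(0.9829, 1.0502) x4=(-1.3805, -0.3226)
step 19: x0=(0.3198, 1.4150) x1=(-1.5862, -1.5367) x2=(-0.2016, -1.2000) x3=(0.9514, 1.0202) x4=(-1.3726, -0.2654)
step 20: x0=(0.2694, 1.3480) x1=(-1.5609, -1.5022) x2=(-0.1627, -1.1337) x3=(0.9190, 0.9890) x4=(-1.3639, -0.2074)
step 21: x0=(0.2166, 1.2783) x1=(-1.5336, -1.4652) x2=(-0.1230, -1.0654) x3=(0.8858, 0.9566) x4=(-1.3544, -0.1488)
step 22: x0=(0.1617, 1.2062) x1=(-1.5042, -1.4257) x2=(-0.0828, -0.9953) x3=(0.8520, 0.9232) x4=(-1.3442, -0.0897)
step 23: x0=(0.1048, 1.1322) x1=(-1.4729, -1.3839) x2=(-0.0423, -0.9236) x3=(0.8175, 0.8888) x4=(-1.3334, -0.0302)
step 24: x0=(0.0462, 1.0564) x1=(-1.4397, -1.3401) x2=(-0.0014, -0.8508) x3=(0.7825, 0.8536) x4=(-1.3220, 0.0296)
step 25: x0=(-0.0139, 0.9792) x1=(-1.4049, -1.2944) x2=(0.0395, -0.7771) x3=(0.7470, 0.8177) x4=(-1.3102, 0.0896)
step 26: x0=(-0.0754, 0.9010) x1=(-1.3686, -1.2469) x2=(0.0804, -0.7029) x3=(0.7110, 0.7812) x4=(-1.2980, 0.1499)
step 27: x0=(-0.1380, 0.8220) x1=(-1.3309, -1.1978) x2=(0.1212, -0.6283) x3=(0.6748, 0.7442) x4=(-1.2855, 0.2102)
step 28: x0=(-0.2015, 0.7424) x1=(-1.2919, -1.1473) x2=(0.1618, -0.5538) x3=(0.6383, 0.7068) x4=(-1.2728, 0.2705)
step 29: x0=(-0.2657, 0.6626) x1=(-1.2517, -1.0956) x2=(0.2022, -0.4795) x3=(0.6015, 0.6691) x4=(-1.2600, 0.3309)
step 30: x0=(-0.3305, 0.5828) x1=(-1.2106, -1.0429) x2=(0.2424, -0.4059) x3=(0.5647, 0.6312) x4=(-1.2471, 0.3912)
step 31: x0=(-0.3956, 0.5030) x1=(-1.1687, -0.9893) x2=(0.2823, -0.3330) x3=(0.5277, 0.5932) x4=(-1.2343, 0.4515)
step 32: x0=(-0.4610, 0.4235) x1=(-1.1260, -0.9352) x2=(0.3222, -0.2610) x3=(0.4907, 0.5552) x4=(-1.2216, 0.5117)
step 33: x0=(-0.5266, 0.3440) x1=(-1.0829, -0.8807) x2=(0.3619, -0.1901) x3=(0.4537, 0.5173) x4=(-1.2090, 0.5720)
step 34: x0=(-0.5922, 0.2647) x1=(-1.0393, -0.8259) x2=(0.4017, -0.1203) x3=(0.4167, 0.4796) x4=(-1.1967, 0.6323)
step 35: x0=(-0.6579, 0.1852) x1=(-0.9954, -0.7712) x2=(0.4416, -0.0517) x3=(0.3797, 0.4422) x4=(-1.1845, 0.6929)
step 36: x0=(-0.7237, 0.1057) x1=(-0.9514, -0.7167) x2=(0.4816, 0.0158) x3=(0.3427, 0.4051) x4=(-1.1725, 0.7536)
step 37: x0=(-0.7896, 0.0261) x1=(-0.9074, -0.6626) x2=(0.5220, 0.0821) x3=(0.3056, 0.3684) x4=(-1.1604, 0.8146)
step 38: x0=(-0.8557, -0.0533) x1=(-0.8633, -0.6092) x2=(0.5630, 0.1475) x3=(0.2684, 0.3320) x4=(-1.1484, 0.8759)
step 39: x0=(-0.9219, -0.1325) x1=(-0.8192, -0.5566) x2=(0.6047, 0.2123) x3=(0.2309, 0.2960) x4=(-1.1363, 0.9373)
step 40: x0=(-0.9885, -0.2111) x1=(-0.7749, -0.5050) x2=(0.6471, 0.2769) x3=(0.1932, 0.2601) x4=(-1.1241, 0.9988)

pair (2,3), distance 0.3476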